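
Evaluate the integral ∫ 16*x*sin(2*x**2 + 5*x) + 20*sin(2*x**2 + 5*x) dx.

-4*cos(2*x**2 + 5*x) + C

Let u = 2*x**2 + 5*x, so du = (4*x + 5) dx.
Rewriting, the integral becomes 4·∫ sin(u) du = 4·-cos(u).
Substituting back, u = 2*x**2 + 5*x.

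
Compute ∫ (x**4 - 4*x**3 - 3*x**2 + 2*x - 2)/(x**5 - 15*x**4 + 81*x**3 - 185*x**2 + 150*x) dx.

Factor the denominator: x*(x - 5)**2*(x - 3)*(x - 2).
Partial-fraction decomposition: 13/(9*(x - 2)) - 25/(6*(x - 3)) + 1681/(450*(x - 5)) + 29/(15*(x - 5)**2) - 1/(75*x).
Integrate each term; A/(x−a) gives A·log|x−a|; A/(x−a)² gives −A/(x−a).

-log(x)/75 + 1681*log(x - 5)/450 - 25*log(x - 3)/6 + 13*log(x - 2)/9 - 29/(15*x - 75) + C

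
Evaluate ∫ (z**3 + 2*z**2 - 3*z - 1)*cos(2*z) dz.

z**3*sin(2*z)/2 + z**2*sin(2*z) + 3*z**2*cos(2*z)/4 - 9*z*sin(2*z)/4 + z*cos(2*z) - sin(2*z) - 9*cos(2*z)/8 + C

Use integration by parts with u = z**3 + 2*z**2 - 3*z - 1, dv = cos(2*z) dz, so v = sin(2*z)/2.
Apply parts 3 times (tabular method): alternate signs, differentiate u down to 0, integrate dv up.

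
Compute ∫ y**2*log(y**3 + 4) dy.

Let u = y**3 + 4, so du = (3*y**2) dy.
The integral becomes (1/3)·∫ log(u) du; integrate by parts with u′=log(u), dv′=du.

y**3*log(y**3 + 4)/3 - y**3/3 + 4*log(y**3 + 4)/3 + C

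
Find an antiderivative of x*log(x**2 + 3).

x**2*log(x**2 + 3)/2 - x**2/2 + 3*log(x**2 + 3)/2 + C

Let u = x**2 + 3, so du = (2*x) dx.
The integral becomes (1/2)·∫ log(u) du; integrate by parts with u′=log(u), dv′=du.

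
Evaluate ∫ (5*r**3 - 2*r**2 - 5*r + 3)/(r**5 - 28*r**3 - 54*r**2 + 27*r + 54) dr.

109*log(r - 6)/315 - log(r - 1)/160 + log(r + 1)/56 - 103*log(r + 3)/288 - 15/(8*r + 24) + C

Factor the denominator: (r - 6)*(r - 1)*(r + 1)*(r + 3)**2.
Partial-fraction decomposition: -103/(288*(r + 3)) + 15/(8*(r + 3)**2) + 1/(56*(r + 1)) - 1/(160*(r - 1)) + 109/(315*(r - 6)).
Integrate each term; A/(r−a) gives A·log|r−a|; A/(r−a)² gives −A/(r−a).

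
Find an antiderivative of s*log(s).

s**2*log(s)/2 - s**2/4 + C

Use integration by parts with u = log(s), dv = s ds.
Then du = 1/s ds and v = s**2/2.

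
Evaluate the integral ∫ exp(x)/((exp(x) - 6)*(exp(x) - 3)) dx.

Let u = e^x, du = e^x dx.
The integral becomes ∫ du/((u-6)(u-3)); decompose into partial fractions.

log(exp(x) - 6)/3 - log(exp(x) - 3)/3 + C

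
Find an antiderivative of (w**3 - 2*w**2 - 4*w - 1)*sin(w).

-w**3*cos(w) + 3*w**2*sin(w) + 2*w**2*cos(w) - 4*w*sin(w) + 10*w*cos(w) - 10*sin(w) - 3*cos(w) + C

Use integration by parts with u = w**3 - 2*w**2 - 4*w - 1, dv = sin(w) dw, so v = -cos(w).
Apply parts 3 times (tabular method): alternate signs, differentiate u down to 0, integrate dv up.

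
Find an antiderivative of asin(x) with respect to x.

x*asin(x) + sqrt(-x**2 + 1) + C

Use integration by parts with u = arcsin(x), dv = dx.
Then du = 1/sqrt(-x**2 + 1) dx.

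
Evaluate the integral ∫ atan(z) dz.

z*atan(z) - log(z**2 + 1)/2 + C

Use integration by parts with u = arctan(z), dv = dz.
Then du = 1/(z**2 + 1) dz.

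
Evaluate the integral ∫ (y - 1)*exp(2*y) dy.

(2*y - 3)*exp(2*y)/4 + C

Use integration by parts with u = y - 1, dv = exp(2*y) dy, so v = exp(2*y)/2.
Apply parts 1 times (tabular method): alternate signs, differentiate u down to 0, integrate dv up.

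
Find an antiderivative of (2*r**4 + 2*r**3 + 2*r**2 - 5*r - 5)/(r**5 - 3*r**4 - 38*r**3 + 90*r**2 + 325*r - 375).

Factor the denominator: (r - 5)**2*(r - 1)*(r + 3)*(r + 5).
Partial-fraction decomposition: 107/(120*(r + 5)) - 17/(64*(r + 3)) - 1/(96*(r - 1)) + 443/(320*(r - 5)) + 19/(4*(r - 5)**2).
Integrate each term; A/(r−a) gives A·log|r−a|; A/(r−a)² gives −A/(r−a).

443*log(r - 5)/320 - log(r - 1)/96 - 17*log(r + 3)/64 + 107*log(r + 5)/120 - 19/(4*r - 20) + C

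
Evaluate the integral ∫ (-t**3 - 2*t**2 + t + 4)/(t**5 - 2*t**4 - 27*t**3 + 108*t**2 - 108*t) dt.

Factor the denominator: t*(t - 3)**2*(t - 2)*(t + 6).
Partial-fraction decomposition: 71/(1944*(t + 6)) - 5/(8*(t - 2)) + 152/(243*(t - 3)) - 38/(27*(t - 3)**2) - 1/(27*t).
Integrate each term; A/(t−a) gives A·log|t−a|; A/(t−a)² gives −A/(t−a).

-log(t)/27 + 152*log(t - 3)/243 - 5*log(t - 2)/8 + 71*log(t + 6)/1944 + 38/(27*t - 81) + C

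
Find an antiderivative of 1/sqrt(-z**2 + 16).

Substitute z = 4·sin(θ), so dz = 4·cos(θ) dθ and the radical becomes sqrt(-z**2 + 16) = 4·cos(θ) by the Pythagorean identity.
Integrate the resulting trig expression in θ, then back-substitute θ = asin(z/4), sin(θ) = z/4, cos(θ) = sqrt(-z**2 + 16)/4 (absorbing any constant into C).

asin(z/4) + C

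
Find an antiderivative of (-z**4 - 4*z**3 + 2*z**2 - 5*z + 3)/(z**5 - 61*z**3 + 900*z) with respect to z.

log(z)/300 - 235*log(z - 6)/88 + 1097*log(z - 5)/550 + 47*log(z + 5)/550 - 109*log(z + 6)/264 + C

Factor the denominator: z*(z - 6)*(z - 5)*(z + 5)*(z + 6).
Partial-fraction decomposition: -109/(264*(z + 6)) + 47/(550*(z + 5)) + 1097/(550*(z - 5)) - 235/(88*(z - 6)) + 1/(300*z).
Integrate each term: A/(z−a) contributes A·log|z−a|.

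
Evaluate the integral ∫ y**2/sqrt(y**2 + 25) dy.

y*sqrt(y**2 + 25)/2 - 25*log(y + sqrt(y**2 + 25))/2 + C

Substitute y = 5·tan(θ), so dy = 5·sec(θ)^2 dθ and the radical becomes sqrt(y**2 + 25) = 5·sec(θ) by the Pythagorean identity.
Integrate the resulting trig expression in θ, then back-substitute tan(θ) = y/5, sec(θ) = sqrt(y**2 + 25)/5 (absorbing any constant into C).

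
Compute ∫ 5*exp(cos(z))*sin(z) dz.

-5*exp(cos(z)) + C

Let u = cos(z), so du = (-sin(z)) dz.
Rewriting, the integral becomes -5·∫ e^u du = -5·e^u.
Substituting back, u = cos(z).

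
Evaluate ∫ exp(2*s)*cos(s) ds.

exp(2*s)*sin(s)/5 + 2*exp(2*s)*cos(s)/5 + C

Let I denote the integral. Integrate by parts with u = cos(s), dv = exp(2*s) ds, so v = exp(2*s)/2: I = exp(2*s)*cos(s)/2 + (1/2)·∫ exp(2*s)*sin(s) ds.
Apply parts again with u = sin(s), dv = exp(2*s) ds: ∫ exp(2*s)*sin(s) ds = exp(2*s)*sin(s)/2 − (1/2)·I. Substituting back brings back I: I = exp(2*s)*sin(s)/4 + exp(2*s)*cos(s)/2 − (1/4)·I.
Solving for I: (1 + 1/4)·I equals the remaining terms, so I = (4/5)·(exp(2*s)*sin(s)/4 + exp(2*s)*cos(s)/2).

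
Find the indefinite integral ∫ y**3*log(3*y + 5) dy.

Use integration by parts with u = log(3*y + 5), dv = y**3 dy.
Then du = 3/(3*y + 5) dy and v = y**4/4.

y**4*log(3*y + 5)/4 - y**4/16 + 5*y**3/36 - 25*y**2/72 + 125*y/108 - 625*log(3*y + 5)/324 + C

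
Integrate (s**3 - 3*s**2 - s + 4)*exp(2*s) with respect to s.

(4*s**3 - 18*s**2 + 14*s + 9)*exp(2*s)/8 + C

Use integration by parts with u = s**3 - 3*s**2 - s + 4, dv = exp(2*s) ds, so v = exp(2*s)/2.
Apply parts 3 times (tabular method): alternate signs, differentiate u down to 0, integrate dv up.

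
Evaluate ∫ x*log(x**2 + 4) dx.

Let u = x**2 + 4, so du = (2*x) dx.
The integral becomes (1/2)·∫ log(u) du; integrate by parts with u′=log(u), dv′=du.

x**2*log(x**2 + 4)/2 - x**2/2 + 2*log(x**2 + 4) + C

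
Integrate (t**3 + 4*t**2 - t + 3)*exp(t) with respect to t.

(t**3 + t**2 - 3*t + 6)*exp(t) + C

Use integration by parts with u = t**3 + 4*t**2 - t + 3, dv = exp(t) dt, so v = exp(t).
Apply parts 3 times (tabular method): alternate signs, differentiate u down to 0, integrate dv up.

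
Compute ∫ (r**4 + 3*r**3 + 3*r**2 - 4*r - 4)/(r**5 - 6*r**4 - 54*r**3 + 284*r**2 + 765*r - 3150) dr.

3545*log(r - 7)/576 - 184*log(r - 6)/33 + 173*log(r - 3)/768 + 4967*log(r + 5)/25344 + 31/(96*r + 480) + C

Factor the denominator: (r - 7)*(r - 6)*(r - 3)*(r + 5)**2.
Partial-fraction decomposition: 4967/(25344*(r + 5)) - 31/(96*(r + 5)**2) + 173/(768*(r - 3)) - 184/(33*(r - 6)) + 3545/(576*(r - 7)).
Integrate each term; A/(r−a) gives A·log|r−a|; A/(r−a)² gives −A/(r−a).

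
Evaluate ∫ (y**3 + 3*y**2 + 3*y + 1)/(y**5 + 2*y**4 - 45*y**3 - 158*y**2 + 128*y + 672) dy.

Factor the denominator: (y - 7)*(y - 2)*(y + 3)*(y + 4)**2.
Partial-fraction decomposition: 51/(484*(y + 4)) + 9/(22*(y + 4)**2) - 4/(25*(y + 3)) - 3/(100*(y - 2)) + 256/(3025*(y - 7)).
Integrate each term; A/(y−a) gives A·log|y−a|; A/(y−a)² gives −A/(y−a).

256*log(y - 7)/3025 - 3*log(y - 2)/100 - 4*log(y + 3)/25 + 51*log(y + 4)/484 - 9/(22*y + 88) + C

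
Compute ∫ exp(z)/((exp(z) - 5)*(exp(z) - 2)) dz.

Let u = e^z, du = e^z dz.
The integral becomes ∫ du/((u-5)(u-2)); decompose into partial fractions.

log(exp(z) - 5)/3 - log(exp(z) - 2)/3 + C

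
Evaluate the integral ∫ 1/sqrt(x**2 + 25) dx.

log(x + sqrt(x**2 + 25)) + C

Substitute x = 5·tan(θ), so dx = 5·sec(θ)^2 dθ and the radical becomes sqrt(x**2 + 25) = 5·sec(θ) by the Pythagorean identity.
Integrate the resulting trig expression in θ, then back-substitute tan(θ) = x/5, sec(θ) = sqrt(x**2 + 25)/5 (absorbing any constant into C).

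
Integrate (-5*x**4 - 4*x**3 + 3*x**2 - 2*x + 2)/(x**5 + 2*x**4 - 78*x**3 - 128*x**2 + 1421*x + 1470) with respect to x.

-6621*log(x - 7)/1456 + 593*log(x - 5)/264 + log(x + 1)/240 + 5494*log(x + 6)/715 - 1745*log(x + 7)/168 + C

Factor the denominator: (x - 7)*(x - 5)*(x + 1)*(x + 6)*(x + 7).
Partial-fraction decomposition: -1745/(168*(x + 7)) + 5494/(715*(x + 6)) + 1/(240*(x + 1)) + 593/(264*(x - 5)) - 6621/(1456*(x - 7)).
Integrate each term: A/(x−a) contributes A·log|x−a|.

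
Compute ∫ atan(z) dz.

z*atan(z) - log(z**2 + 1)/2 + C

Use integration by parts with u = arctan(z), dv = dz.
Then du = 1/(z**2 + 1) dz.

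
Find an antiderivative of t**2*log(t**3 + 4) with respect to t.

Let u = t**3 + 4, so du = (3*t**2) dt.
The integral becomes (1/3)·∫ log(u) du; integrate by parts with u′=log(u), dv′=du.

t**3*log(t**3 + 4)/3 - t**3/3 + 4*log(t**3 + 4)/3 + C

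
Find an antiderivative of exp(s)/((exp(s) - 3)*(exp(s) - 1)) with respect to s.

log(exp(s) - 3)/2 - log(exp(s) - 1)/2 + C

Let u = e^s, du = e^s ds.
The integral becomes ∫ du/((u-3)(u-1)); decompose into partial fractions.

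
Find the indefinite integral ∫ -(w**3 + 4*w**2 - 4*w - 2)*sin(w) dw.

Use integration by parts with u = w**3 + 4*w**2 - 4*w - 2, dv = -sin(w) dw, so v = cos(w).
Apply parts 3 times (tabular method): alternate signs, differentiate u down to 0, integrate dv up.

w**3*cos(w) - 3*w**2*sin(w) + 4*w**2*cos(w) - 8*w*sin(w) - 10*w*cos(w) + 10*sin(w) - 10*cos(w) + C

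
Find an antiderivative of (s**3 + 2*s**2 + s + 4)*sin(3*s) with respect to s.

Use integration by parts with u = s**3 + 2*s**2 + s + 4, dv = sin(3*s) ds, so v = -cos(3*s)/3.
Apply parts 3 times (tabular method): alternate signs, differentiate u down to 0, integrate dv up.

-s**3*cos(3*s)/3 + s**2*sin(3*s)/3 - 2*s**2*cos(3*s)/3 + 4*s*sin(3*s)/9 - s*cos(3*s)/9 + sin(3*s)/27 - 32*cos(3*s)/27 + C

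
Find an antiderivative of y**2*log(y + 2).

Use integration by parts with u = log(y + 2), dv = y**2 dy.
Then du = 1/(y + 2) dy and v = y**3/3.

y**3*log(y + 2)/3 - y**3/9 + y**2/3 - 4*y/3 + 8*log(y + 2)/3 + C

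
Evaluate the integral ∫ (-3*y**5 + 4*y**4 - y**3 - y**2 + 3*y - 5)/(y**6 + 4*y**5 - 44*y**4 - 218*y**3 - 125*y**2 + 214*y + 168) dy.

-13731*log(y - 7)/18304 + log(y - 1)/280 - 3491*log(y + 1)/28800 + 4127*log(y + 4)/990 - 28669*log(y + 6)/4550 + 1/(240*y + 240) + C

Factor the denominator: (y - 7)*(y - 1)*(y + 1)**2*(y + 4)*(y + 6).
Partial-fraction decomposition: -28669/(4550*(y + 6)) + 4127/(990*(y + 4)) - 3491/(28800*(y + 1)) - 1/(240*(y + 1)**2) + 1/(280*(y - 1)) - 13731/(18304*(y - 7)).
Integrate each term; A/(y−a) gives A·log|y−a|; A/(y−a)² gives −A/(y−a).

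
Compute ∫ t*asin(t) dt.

t**2*asin(t)/2 + t*sqrt(-t**2 + 1)/4 - asin(t)/4 + C

Use integration by parts with u = arcsin(t), dv = t dt.
Then du = 1/sqrt(-t**2 + 1) dt.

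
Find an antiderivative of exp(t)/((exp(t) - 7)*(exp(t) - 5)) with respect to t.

log(exp(t) - 7)/2 - log(exp(t) - 5)/2 + C

Let u = e^t, du = e^t dt.
The integral becomes ∫ du/((u-5)(u-7)); decompose into partial fractions.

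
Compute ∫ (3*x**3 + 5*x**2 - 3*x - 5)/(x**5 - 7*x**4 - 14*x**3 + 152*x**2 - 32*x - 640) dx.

160*log(x - 5)/21 - 2893*log(x - 4)/384 + log(x + 2)/168 - 35*log(x + 4)/384 + 85/(16*x - 64) + C

Factor the denominator: (x - 5)*(x - 4)**2*(x + 2)*(x + 4).
Partial-fraction decomposition: -35/(384*(x + 4)) + 1/(168*(x + 2)) - 2893/(384*(x - 4)) - 85/(16*(x - 4)**2) + 160/(21*(x - 5)).
Integrate each term; A/(x−a) gives A·log|x−a|; A/(x−a)² gives −A/(x−a).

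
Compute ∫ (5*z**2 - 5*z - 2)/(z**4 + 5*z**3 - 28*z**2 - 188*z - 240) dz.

Factor the denominator: (z - 6)*(z + 2)*(z + 4)*(z + 5).
Partial-fraction decomposition: -148/(33*(z + 5)) + 49/(10*(z + 4)) - 7/(12*(z + 2)) + 37/(220*(z - 6)).
Integrate each term: A/(z−a) contributes A·log|z−a|.

37*log(z - 6)/220 - 7*log(z + 2)/12 + 49*log(z + 4)/10 - 148*log(z + 5)/33 + C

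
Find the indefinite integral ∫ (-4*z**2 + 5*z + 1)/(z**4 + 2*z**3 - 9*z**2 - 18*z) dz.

Factor the denominator: z*(z - 3)*(z + 2)*(z + 3).
Partial-fraction decomposition: 25/(9*(z + 3)) - 5/(2*(z + 2)) - 2/(9*(z - 3)) - 1/(18*z).
Integrate each term: A/(z−a) contributes A·log|z−a|.

-log(z)/18 - 2*log(z - 3)/9 - 5*log(z + 2)/2 + 25*log(z + 3)/9 + C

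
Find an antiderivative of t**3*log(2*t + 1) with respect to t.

Use integration by parts with u = log(2*t + 1), dv = t**3 dt.
Then du = 2/(2*t + 1) dt and v = t**4/4.

t**4*log(2*t + 1)/4 - t**4/16 + t**3/24 - t**2/32 + t/32 - log(2*t + 1)/64 + C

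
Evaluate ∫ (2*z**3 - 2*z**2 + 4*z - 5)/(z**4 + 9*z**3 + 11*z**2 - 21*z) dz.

Factor the denominator: z*(z - 1)*(z + 3)*(z + 7).
Partial-fraction decomposition: 817/(224*(z + 7)) - 89/(48*(z + 3)) - 1/(32*(z - 1)) + 5/(21*z).
Integrate each term: A/(z−a) contributes A·log|z−a|.

5*log(z)/21 - log(z - 1)/32 - 89*log(z + 3)/48 + 817*log(z + 7)/224 + C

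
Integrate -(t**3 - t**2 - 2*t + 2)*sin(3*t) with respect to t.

t**3*cos(3*t)/3 - t**2*sin(3*t)/3 - t**2*cos(3*t)/3 + 2*t*sin(3*t)/9 - 8*t*cos(3*t)/9 + 8*sin(3*t)/27 + 20*cos(3*t)/27 + C

Use integration by parts with u = t**3 - t**2 - 2*t + 2, dv = -sin(3*t) dt, so v = cos(3*t)/3.
Apply parts 3 times (tabular method): alternate signs, differentiate u down to 0, integrate dv up.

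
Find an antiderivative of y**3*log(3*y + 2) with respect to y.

y**4*log(3*y + 2)/4 - y**4/16 + y**3/18 - y**2/18 + 2*y/27 - 4*log(3*y + 2)/81 + C

Use integration by parts with u = log(3*y + 2), dv = y**3 dy.
Then du = 3/(3*y + 2) dy and v = y**4/4.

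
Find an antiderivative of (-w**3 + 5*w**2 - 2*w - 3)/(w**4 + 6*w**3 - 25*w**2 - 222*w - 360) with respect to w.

-17*log(w - 6)/330 - 25*log(w + 3)/6 + 149*log(w + 4)/10 - 257*log(w + 5)/22 + C

Factor the denominator: (w - 6)*(w + 3)*(w + 4)*(w + 5).
Partial-fraction decomposition: -257/(22*(w + 5)) + 149/(10*(w + 4)) - 25/(6*(w + 3)) - 17/(330*(w - 6)).
Integrate each term: A/(w−a) contributes A·log|w−a|.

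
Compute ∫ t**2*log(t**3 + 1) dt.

Let u = t**3 + 1, so du = (3*t**2) dt.
The integral becomes (1/3)·∫ log(u) du; integrate by parts with u′=log(u), dv′=du.

t**3*log(t**3 + 1)/3 - t**3/3 + log(t**3 + 1)/3 + C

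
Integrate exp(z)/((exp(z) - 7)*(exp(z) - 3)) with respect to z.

Let u = e^z, du = e^z dz.
The integral becomes ∫ du/((u-3)(u-7)); decompose into partial fractions.

log(exp(z) - 7)/4 - log(exp(z) - 3)/4 + C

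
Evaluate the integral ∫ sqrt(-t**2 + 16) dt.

Substitute t = 4·sin(θ), so dt = 4·cos(θ) dθ and the radical becomes sqrt(-t**2 + 16) = 4·cos(θ) by the Pythagorean identity.
Integrate the resulting trig expression in θ, then back-substitute θ = asin(t/4), sin(θ) = t/4, cos(θ) = sqrt(-t**2 + 16)/4 (absorbing any constant into C).

t*sqrt(-t**2 + 16)/2 + 8*asin(t/4) + C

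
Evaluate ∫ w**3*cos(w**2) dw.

Let u = w², du = 2w dw; rewrite as (1/2)∫ u^1·cos(1u) du.
Now integrate by parts 1 time.

w**2*sin(w**2)/2 + cos(w**2)/2 + C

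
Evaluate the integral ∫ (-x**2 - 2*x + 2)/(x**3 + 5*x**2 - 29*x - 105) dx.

Factor the denominator: (x - 5)*(x + 3)*(x + 7).
Partial-fraction decomposition: -11/(16*(x + 7)) + 1/(32*(x + 3)) - 11/(32*(x - 5)).
Integrate each term: A/(x−a) contributes A·log|x−a|.

-11*log(x - 5)/32 + log(x + 3)/32 - 11*log(x + 7)/16 + C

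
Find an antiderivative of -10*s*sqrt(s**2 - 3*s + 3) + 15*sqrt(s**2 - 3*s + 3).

Let u = s**2 - 3*s + 3, so du = (2*s - 3) ds.
Rewriting, the integral becomes -5·∫ √u du = -5·(2/3)u^(3/2).
Substituting back, u = s**2 - 3*s + 3.

-10*(s**2 - 3*s + 3)**(3/2)/3 + C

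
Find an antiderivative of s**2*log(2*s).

Use integration by parts with u = log(2*s), dv = s**2 ds.
Then du = 1/s ds and v = s**3/3.

s**3*(log(s) + log(2))/3 - s**3/9 + C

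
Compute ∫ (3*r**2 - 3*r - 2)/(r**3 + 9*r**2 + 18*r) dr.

Factor the denominator: r*(r + 3)*(r + 6).
Partial-fraction decomposition: 62/(9*(r + 6)) - 34/(9*(r + 3)) - 1/(9*r).
Integrate each term: A/(r−a) contributes A·log|r−a|.

-log(r)/9 - 34*log(r + 3)/9 + 62*log(r + 6)/9 + C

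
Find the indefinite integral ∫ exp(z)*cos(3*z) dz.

Let I denote the integral. Integrate by parts with u = cos(3*z), dv = exp(z) dz, so v = exp(z): I = exp(z)*cos(3*z) + 3·∫ exp(z)*sin(3*z) dz.
Apply parts again with u = sin(3*z), dv = exp(z) dz: ∫ exp(z)*sin(3*z) dz = exp(z)*sin(3*z) − 3·I. Substituting back brings back I: I = 3*exp(z)*sin(3*z) + exp(z)*cos(3*z) − 9·I.
Solving for I: (1 + 9)·I equals the remaining terms, so I = (1/10)·(3*exp(z)*sin(3*z) + exp(z)*cos(3*z)).

3*exp(z)*sin(3*z)/10 + exp(z)*cos(3*z)/10 + C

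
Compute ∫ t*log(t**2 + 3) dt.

t**2*log(t**2 + 3)/2 - t**2/2 + 3*log(t**2 + 3)/2 + C

Let u = t**2 + 3, so du = (2*t) dt.
The integral becomes (1/2)·∫ log(u) du; integrate by parts with u′=log(u), dv′=du.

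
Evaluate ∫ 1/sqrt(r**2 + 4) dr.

Substitute r = 2·tan(θ), so dr = 2·sec(θ)^2 dθ and the radical becomes sqrt(r**2 + 4) = 2·sec(θ) by the Pythagorean identity.
Integrate the resulting trig expression in θ, then back-substitute tan(θ) = r/2, sec(θ) = sqrt(r**2 + 4)/2 (absorbing any constant into C).

log(r + sqrt(r**2 + 4)) + C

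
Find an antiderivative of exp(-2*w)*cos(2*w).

Let I denote the integral. Integrate by parts with u = cos(2*w), dv = exp(-2*w) dw, so v = -exp(-2*w)/2: I = -exp(-2*w)*cos(2*w)/2 − ∫ exp(-2*w)*sin(2*w) dw.
Apply parts again with u = sin(2*w), dv = exp(-2*w) dw: ∫ exp(-2*w)*sin(2*w) dw = -exp(-2*w)*sin(2*w)/2 + I. Substituting back brings back I: I = exp(-2*w)*sin(2*w)/2 - exp(-2*w)*cos(2*w)/2 − I.
Solving for I: (1 + 1)·I equals the remaining terms, so I = (1/2)·(exp(-2*w)*sin(2*w)/2 - exp(-2*w)*cos(2*w)/2).

exp(-2*w)*sin(2*w)/4 - exp(-2*w)*cos(2*w)/4 + C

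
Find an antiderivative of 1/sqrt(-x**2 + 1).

Substitute x = sin(θ), so dx = cos(θ) dθ and the radical becomes sqrt(-x**2 + 1) = cos(θ) by the Pythagorean identity.
Integrate the resulting trig expression in θ, then back-substitute θ = asin(x), sin(θ) = x, cos(θ) = sqrt(-x**2 + 1) (absorbing any constant into C).

asin(x) + C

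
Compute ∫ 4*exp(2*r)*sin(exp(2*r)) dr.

Let u = exp(2*r), so du = (2*exp(2*r)) dr.
Rewriting, the integral becomes 2·∫ sin(u) du = 2·-cos(u).
Substituting back, u = exp(2*r).

-2*cos(exp(2*r)) + C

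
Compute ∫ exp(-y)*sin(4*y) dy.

Let I denote the integral. Integrate by parts with u = sin(4*y), dv = exp(-y) dy, so v = -exp(-y): I = -exp(-y)*sin(4*y) + 4·∫ exp(-y)*cos(4*y) dy.
Apply parts again with u = cos(4*y), dv = exp(-y) dy: ∫ exp(-y)*cos(4*y) dy = -exp(-y)*cos(4*y) − 4·I. Substituting back brings back I: I = -exp(-y)*sin(4*y) - 4*exp(-y)*cos(4*y) − 16·I.
Solving for I: (1 + 16)·I equals the remaining terms, so I = (1/17)·(-exp(-y)*sin(4*y) - 4*exp(-y)*cos(4*y)).

-exp(-y)*sin(4*y)/17 - 4*exp(-y)*cos(4*y)/17 + C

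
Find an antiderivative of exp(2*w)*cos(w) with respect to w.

Let I denote the integral. Integrate by parts with u = cos(w), dv = exp(2*w) dw, so v = exp(2*w)/2: I = exp(2*w)*cos(w)/2 + (1/2)·∫ exp(2*w)*sin(w) dw.
Apply parts again with u = sin(w), dv = exp(2*w) dw: ∫ exp(2*w)*sin(w) dw = exp(2*w)*sin(w)/2 − (1/2)·I. Substituting back brings back I: I = exp(2*w)*sin(w)/4 + exp(2*w)*cos(w)/2 − (1/4)·I.
Solving for I: (1 + 1/4)·I equals the remaining terms, so I = (4/5)·(exp(2*w)*sin(w)/4 + exp(2*w)*cos(w)/2).

exp(2*w)*sin(w)/5 + 2*exp(2*w)*cos(w)/5 + C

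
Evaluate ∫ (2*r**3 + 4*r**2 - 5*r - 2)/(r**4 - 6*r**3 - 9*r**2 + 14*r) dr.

-log(r)/7 + 845*log(r - 7)/378 + log(r - 1)/18 - 4*log(r + 2)/27 + C

Factor the denominator: r*(r - 7)*(r - 1)*(r + 2).
Partial-fraction decomposition: -4/(27*(r + 2)) + 1/(18*(r - 1)) + 845/(378*(r - 7)) - 1/(7*r).
Integrate each term: A/(r−a) contributes A·log|r−a|.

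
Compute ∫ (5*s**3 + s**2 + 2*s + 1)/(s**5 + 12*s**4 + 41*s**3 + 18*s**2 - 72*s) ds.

Factor the denominator: s*(s - 1)*(s + 3)*(s + 4)*(s + 6).
Partial-fraction decomposition: -1055/(252*(s + 6)) + 311/(40*(s + 4)) - 131/(36*(s + 3)) + 9/(140*(s - 1)) - 1/(72*s).
Integrate each term: A/(s−a) contributes A·log|s−a|.

-log(s)/72 + 9*log(s - 1)/140 - 131*log(s + 3)/36 + 311*log(s + 4)/40 - 1055*log(s + 6)/252 + C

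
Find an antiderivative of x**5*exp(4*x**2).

(8*x**4 - 4*x**2 + 1)*exp(4*x**2)/64 + C

Let u = x², du = 2x dx; rewrite as (1/2)∫ u^2·exp(4u) du.
Now integrate by parts 2 times.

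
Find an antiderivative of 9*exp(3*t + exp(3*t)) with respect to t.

3*exp(exp(3*t)) + C

Let u = exp(3*t), so du = (3*exp(3*t)) dt.
Rewriting, the integral becomes 3·∫ e^u du = 3·e^u.
Substituting back, u = exp(3*t).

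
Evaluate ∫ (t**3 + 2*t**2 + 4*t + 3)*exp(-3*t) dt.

(-t**3 - 3*t**2 - 6*t - 5)*exp(-3*t)/3 + C

Use integration by parts with u = t**3 + 2*t**2 + 4*t + 3, dv = exp(-3*t) dt, so v = -exp(-3*t)/3.
Apply parts 3 times (tabular method): alternate signs, differentiate u down to 0, integrate dv up.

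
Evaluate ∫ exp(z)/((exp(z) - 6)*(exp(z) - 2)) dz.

Let u = e^z, du = e^z dz.
The integral becomes ∫ du/((u-6)(u-2)); decompose into partial fractions.

log(exp(z) - 6)/4 - log(exp(z) - 2)/4 + C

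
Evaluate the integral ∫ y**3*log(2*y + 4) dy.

Use integration by parts with u = log(2*y + 4), dv = y**3 dy.
Then du = 2/(2*y + 4) dy and v = y**4/4.

y**4*log(2*y + 4)/4 - y**4/16 + y**3/6 - y**2/2 + 2*y - 4*log(y + 2) + C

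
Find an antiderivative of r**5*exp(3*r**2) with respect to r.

Let u = r², du = 2r dr; rewrite as (1/2)∫ u^2·exp(3u) du.
Now integrate by parts 2 times.

(9*r**4 - 6*r**2 + 2)*exp(3*r**2)/54 + C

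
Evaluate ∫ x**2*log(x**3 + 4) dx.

Let u = x**3 + 4, so du = (3*x**2) dx.
The integral becomes (1/3)·∫ log(u) du; integrate by parts with u′=log(u), dv′=du.

x**3*log(x**3 + 4)/3 - x**3/3 + 4*log(x**3 + 4)/3 + C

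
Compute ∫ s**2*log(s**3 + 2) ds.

Let u = s**3 + 2, so du = (3*s**2) ds.
The integral becomes (1/3)·∫ log(u) du; integrate by parts with u′=log(u), dv′=du.

s**3*log(s**3 + 2)/3 - s**3/3 + 2*log(s**3 + 2)/3 + C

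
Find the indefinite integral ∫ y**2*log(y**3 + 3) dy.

Let u = y**3 + 3, so du = (3*y**2) dy.
The integral becomes (1/3)·∫ log(u) du; integrate by parts with u′=log(u), dv′=du.

y**3*log(y**3 + 3)/3 - y**3/3 + log(y**3 + 3) + C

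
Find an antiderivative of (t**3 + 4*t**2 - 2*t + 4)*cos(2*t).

t**3*sin(2*t)/2 + 2*t**2*sin(2*t) + 3*t**2*cos(2*t)/4 - 7*t*sin(2*t)/4 + 2*t*cos(2*t) + sin(2*t) - 7*cos(2*t)/8 + C

Use integration by parts with u = t**3 + 4*t**2 - 2*t + 4, dv = cos(2*t) dt, so v = sin(2*t)/2.
Apply parts 3 times (tabular method): alternate signs, differentiate u down to 0, integrate dv up.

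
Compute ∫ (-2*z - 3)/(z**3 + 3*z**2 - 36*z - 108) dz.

Factor the denominator: (z - 6)*(z + 3)*(z + 6).
Partial-fraction decomposition: 1/(4*(z + 6)) - 1/(9*(z + 3)) - 5/(36*(z - 6)).
Integrate each term: A/(z−a) contributes A·log|z−a|.

-5*log(z - 6)/36 - log(z + 3)/9 + log(z + 6)/4 + C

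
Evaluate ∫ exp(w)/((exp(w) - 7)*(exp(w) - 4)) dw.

log(exp(w) - 7)/3 - log(exp(w) - 4)/3 + C

Let u = e^w, du = e^w dw.
The integral becomes ∫ du/((u-4)(u-7)); decompose into partial fractions.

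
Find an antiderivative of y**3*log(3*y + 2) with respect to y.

Use integration by parts with u = log(3*y + 2), dv = y**3 dy.
Then du = 3/(3*y + 2) dy and v = y**4/4.

y**4*log(3*y + 2)/4 - y**4/16 + y**3/18 - y**2/18 + 2*y/27 - 4*log(3*y + 2)/81 + C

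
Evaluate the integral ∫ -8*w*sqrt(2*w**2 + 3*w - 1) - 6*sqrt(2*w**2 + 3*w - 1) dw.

Let u = 2*w**2 + 3*w - 1, so du = (4*w + 3) dw.
Rewriting, the integral becomes -2·∫ √u du = -2·(2/3)u^(3/2).
Substituting back, u = 2*w**2 + 3*w - 1.

-4*(2*w**2 + 3*w - 1)**(3/2)/3 + C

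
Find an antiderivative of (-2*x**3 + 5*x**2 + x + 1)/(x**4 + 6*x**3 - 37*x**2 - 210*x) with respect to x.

Factor the denominator: x*(x - 6)*(x + 5)*(x + 7).
Partial-fraction decomposition: -925/(182*(x + 7)) + 371/(110*(x + 5)) - 245/(858*(x - 6)) - 1/(210*x).
Integrate each term: A/(x−a) contributes A·log|x−a|.

-log(x)/210 - 245*log(x - 6)/858 + 371*log(x + 5)/110 - 925*log(x + 7)/182 + C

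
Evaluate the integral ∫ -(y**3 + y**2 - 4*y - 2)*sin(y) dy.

Use integration by parts with u = y**3 + y**2 - 4*y - 2, dv = -sin(y) dy, so v = cos(y).
Apply parts 3 times (tabular method): alternate signs, differentiate u down to 0, integrate dv up.

y**3*cos(y) - 3*y**2*sin(y) + y**2*cos(y) - 2*y*sin(y) - 10*y*cos(y) + 10*sin(y) - 4*cos(y) + C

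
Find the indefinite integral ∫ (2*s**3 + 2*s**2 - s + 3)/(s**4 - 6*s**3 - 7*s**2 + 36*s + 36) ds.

167*log(s - 6)/56 - 6*log(s - 3)/5 + log(s + 1)/7 + 3*log(s + 2)/40 + C

Factor the denominator: (s - 6)*(s - 3)*(s + 1)*(s + 2).
Partial-fraction decomposition: 3/(40*(s + 2)) + 1/(7*(s + 1)) - 6/(5*(s - 3)) + 167/(56*(s - 6)).
Integrate each term: A/(s−a) contributes A·log|s−a|.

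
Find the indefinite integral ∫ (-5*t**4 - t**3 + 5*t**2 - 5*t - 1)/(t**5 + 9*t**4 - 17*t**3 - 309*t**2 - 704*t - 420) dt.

-6547*log(t - 6)/8008 - 5*log(t + 1)/168 - 43*log(t + 2)/120 + 2851*log(t + 5)/264 - 11383*log(t + 7)/780 + C

Factor the denominator: (t - 6)*(t + 1)*(t + 2)*(t + 5)*(t + 7).
Partial-fraction decomposition: -11383/(780*(t + 7)) + 2851/(264*(t + 5)) - 43/(120*(t + 2)) - 5/(168*(t + 1)) - 6547/(8008*(t - 6)).
Integrate each term: A/(t−a) contributes A·log|t−a|.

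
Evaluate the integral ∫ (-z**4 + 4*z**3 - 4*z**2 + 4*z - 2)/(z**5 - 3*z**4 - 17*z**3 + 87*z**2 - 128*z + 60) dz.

Factor the denominator: (z - 3)*(z - 2)**2*(z - 1)*(z + 5).
Partial-fraction decomposition: -1247/(2352*(z + 5)) - 1/(12*(z - 1)) - 22/(49*(z - 2)) - 6/(7*(z - 2)**2) + 1/(16*(z - 3)).
Integrate each term; A/(z−a) gives A·log|z−a|; A/(z−a)² gives −A/(z−a).

log(z - 3)/16 - 22*log(z - 2)/49 - log(z - 1)/12 - 1247*log(z + 5)/2352 + 6/(7*z - 14) + C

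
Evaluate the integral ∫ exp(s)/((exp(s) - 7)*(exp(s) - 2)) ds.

log(exp(s) - 7)/5 - log(exp(s) - 2)/5 + C

Let u = e^s, du = e^s ds.
The integral becomes ∫ du/((u-2)(u-7)); decompose into partial fractions.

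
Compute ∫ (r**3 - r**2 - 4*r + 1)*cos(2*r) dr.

Use integration by parts with u = r**3 - r**2 - 4*r + 1, dv = cos(2*r) dr, so v = sin(2*r)/2.
Apply parts 3 times (tabular method): alternate signs, differentiate u down to 0, integrate dv up.

r**3*sin(2*r)/2 - r**2*sin(2*r)/2 + 3*r**2*cos(2*r)/4 - 11*r*sin(2*r)/4 - r*cos(2*r)/2 + 3*sin(2*r)/4 - 11*cos(2*r)/8 + C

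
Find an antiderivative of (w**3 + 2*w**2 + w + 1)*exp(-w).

(-w**3 - 5*w**2 - 11*w - 12)*exp(-w) + C

Use integration by parts with u = w**3 + 2*w**2 + w + 1, dv = exp(-w) dw, so v = -exp(-w).
Apply parts 3 times (tabular method): alternate signs, differentiate u down to 0, integrate dv up.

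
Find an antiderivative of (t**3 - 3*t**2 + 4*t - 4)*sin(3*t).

-t**3*cos(3*t)/3 + t**2*sin(3*t)/3 + t**2*cos(3*t) - 2*t*sin(3*t)/3 - 10*t*cos(3*t)/9 + 10*sin(3*t)/27 + 10*cos(3*t)/9 + C

Use integration by parts with u = t**3 - 3*t**2 + 4*t - 4, dv = sin(3*t) dt, so v = -cos(3*t)/3.
Apply parts 3 times (tabular method): alternate signs, differentiate u down to 0, integrate dv up.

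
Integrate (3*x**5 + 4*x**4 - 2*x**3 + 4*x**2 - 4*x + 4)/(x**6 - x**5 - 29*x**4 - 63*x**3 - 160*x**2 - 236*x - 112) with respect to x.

59511*log(x - 7)/37312 + 43*log(x + 1)/320 + 51*log(x + 4)/55 + 91*log(x**2 + 4)/530 - 26*atan(x/2)/265 + 1/(8*x + 8) + C

Factor the denominator: (x - 7)*(x + 1)**2*(x + 4)*(x**2 + 4).
Partial-fraction decomposition: 13*(7*x - 4)/(265*(x**2 + 4)) + 51/(55*(x + 4)) + 43/(320*(x + 1)) - 1/(8*(x + 1)**2) + 59511/(37312*(x - 7)).
Integrate each term; A/(x−a) gives A·log|x−a|; the (Bx+D)/(x²+p²) term gives a log and an atan.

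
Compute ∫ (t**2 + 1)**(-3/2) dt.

t/sqrt(t**2 + 1) + C

Substitute t = tan(θ), so dt = sec(θ)^2 dθ and the radical becomes sqrt(t**2 + 1) = sec(θ) by the Pythagorean identity.
Integrate the resulting trig expression in θ, then back-substitute tan(θ) = t, sec(θ) = sqrt(t**2 + 1) (absorbing any constant into C).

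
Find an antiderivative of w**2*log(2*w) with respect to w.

w**3*(log(w) + log(2))/3 - w**3/9 + C

Use integration by parts with u = log(2*w), dv = w**2 dw.
Then du = 1/w dw and v = w**3/3.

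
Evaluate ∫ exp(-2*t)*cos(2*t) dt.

Let I denote the integral. Integrate by parts with u = cos(2*t), dv = exp(-2*t) dt, so v = -exp(-2*t)/2: I = -exp(-2*t)*cos(2*t)/2 − ∫ exp(-2*t)*sin(2*t) dt.
Apply parts again with u = sin(2*t), dv = exp(-2*t) dt: ∫ exp(-2*t)*sin(2*t) dt = -exp(-2*t)*sin(2*t)/2 + I. Substituting back brings back I: I = exp(-2*t)*sin(2*t)/2 - exp(-2*t)*cos(2*t)/2 − I.
Solving for I: (1 + 1)·I equals the remaining terms, so I = (1/2)·(exp(-2*t)*sin(2*t)/2 - exp(-2*t)*cos(2*t)/2).

exp(-2*t)*sin(2*t)/4 - exp(-2*t)*cos(2*t)/4 + C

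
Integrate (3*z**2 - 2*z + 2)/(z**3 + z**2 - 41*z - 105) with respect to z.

Factor the denominator: (z - 7)*(z + 3)*(z + 5).
Partial-fraction decomposition: 29/(8*(z + 5)) - 7/(4*(z + 3)) + 9/(8*(z - 7)).
Integrate each term: A/(z−a) contributes A·log|z−a|.

9*log(z - 7)/8 - 7*log(z + 3)/4 + 29*log(z + 5)/8 + C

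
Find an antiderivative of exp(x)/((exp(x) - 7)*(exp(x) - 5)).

Let u = e^x, du = e^x dx.
The integral becomes ∫ du/((u-7)(u-5)); decompose into partial fractions.

log(exp(x) - 7)/2 - log(exp(x) - 5)/2 + C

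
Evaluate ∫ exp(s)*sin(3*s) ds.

exp(s)*sin(3*s)/10 - 3*exp(s)*cos(3*s)/10 + C

Let I denote the integral. Integrate by parts with u = sin(3*s), dv = exp(s) ds, so v = exp(s): I = exp(s)*sin(3*s) − 3·∫ exp(s)*cos(3*s) ds.
Apply parts again with u = cos(3*s), dv = exp(s) ds: ∫ exp(s)*cos(3*s) ds = exp(s)*cos(3*s) + 3·I. Substituting back brings back I: I = exp(s)*sin(3*s) - 3*exp(s)*cos(3*s) − 9·I.
Solving for I: (1 + 9)·I equals the remaining terms, so I = (1/10)·(exp(s)*sin(3*s) - 3*exp(s)*cos(3*s)).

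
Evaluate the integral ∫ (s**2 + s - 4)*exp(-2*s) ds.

Use integration by parts with u = s**2 + s - 4, dv = exp(-2*s) ds, so v = -exp(-2*s)/2.
Apply parts 2 times (tabular method): alternate signs, differentiate u down to 0, integrate dv up.

(-s**2 - 2*s + 3)*exp(-2*s)/2 + C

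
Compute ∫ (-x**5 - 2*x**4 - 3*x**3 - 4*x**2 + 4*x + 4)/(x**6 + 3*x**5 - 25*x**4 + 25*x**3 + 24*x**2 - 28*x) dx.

-log(x)/7 - 59*log(x - 2)/243 - log(x - 1)/8 - log(x + 1)/54 - 6407*log(x + 7)/13608 + 46/(27*x - 54) + C

Factor the denominator: x*(x - 2)**2*(x - 1)*(x + 1)*(x + 7).
Partial-fraction decomposition: -6407/(13608*(x + 7)) - 1/(54*(x + 1)) - 1/(8*(x - 1)) - 59/(243*(x - 2)) - 46/(27*(x - 2)**2) - 1/(7*x).
Integrate each term; A/(x−a) gives A·log|x−a|; A/(x−a)² gives −A/(x−a).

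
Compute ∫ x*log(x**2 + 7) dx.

x**2*log(x**2 + 7)/2 - x**2/2 + 7*log(x**2 + 7)/2 + C

Let u = x**2 + 7, so du = (2*x) dx.
The integral becomes (1/2)·∫ log(u) du; integrate by parts with u′=log(u), dv′=du.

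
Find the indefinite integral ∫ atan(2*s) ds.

Use integration by parts with u = arctan(2*s), dv = ds.
Then du = 2/(4*s**2 + 1) ds.

s*atan(2*s) - log(4*s**2 + 1)/4 + C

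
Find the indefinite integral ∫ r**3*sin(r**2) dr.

Let u = r², du = 2r dr; rewrite as (1/2)∫ u^1·sin(1u) du.
Now integrate by parts 1 time.

-r**2*cos(r**2)/2 + sin(r**2)/2 + C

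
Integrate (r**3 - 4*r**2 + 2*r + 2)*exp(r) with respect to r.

Use integration by parts with u = r**3 - 4*r**2 + 2*r + 2, dv = exp(r) dr, so v = exp(r).
Apply parts 3 times (tabular method): alternate signs, differentiate u down to 0, integrate dv up.

(r**3 - 7*r**2 + 16*r - 14)*exp(r) + C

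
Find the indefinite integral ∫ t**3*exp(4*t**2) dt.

Let u = t², du = 2t dt; rewrite as (1/2)∫ u^1·exp(4u) du.
Now integrate by parts 1 time.

(4*t**2 - 1)*exp(4*t**2)/32 + C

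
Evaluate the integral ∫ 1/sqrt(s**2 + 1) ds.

log(s + sqrt(s**2 + 1)) + C

Substitute s = tan(θ), so ds = sec(θ)^2 dθ and the radical becomes sqrt(s**2 + 1) = sec(θ) by the Pythagorean identity.
Integrate the resulting trig expression in θ, then back-substitute tan(θ) = s, sec(θ) = sqrt(s**2 + 1) (absorbing any constant into C).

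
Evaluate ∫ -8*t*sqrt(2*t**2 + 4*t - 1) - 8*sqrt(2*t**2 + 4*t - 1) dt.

-4*(2*t**2 + 4*t - 1)**(3/2)/3 + C

Let u = 2*t**2 + 4*t - 1, so du = (4*t + 4) dt.
Rewriting, the integral becomes -2·∫ √u du = -2·(2/3)u^(3/2).
Substituting back, u = 2*t**2 + 4*t - 1.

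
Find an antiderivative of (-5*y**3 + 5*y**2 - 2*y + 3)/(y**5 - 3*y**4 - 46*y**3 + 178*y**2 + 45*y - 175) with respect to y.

Factor the denominator: (y - 5)**2*(y - 1)*(y + 1)*(y + 7).
Partial-fraction decomposition: 659/(2304*(y + 7)) - 5/(144*(y + 1)) + 1/(256*(y - 1)) - 49/(192*(y - 5)) - 169/(96*(y - 5)**2).
Integrate each term; A/(y−a) gives A·log|y−a|; A/(y−a)² gives −A/(y−a).

-49*log(y - 5)/192 + log(y - 1)/256 - 5*log(y + 1)/144 + 659*log(y + 7)/2304 + 169/(96*y - 480) + C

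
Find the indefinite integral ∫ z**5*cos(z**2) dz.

z**4*sin(z**2)/2 + z**2*cos(z**2) - sin(z**2) + C

Let u = z², du = 2z dz; rewrite as (1/2)∫ u^2·cos(1u) du.
Now integrate by parts 2 times.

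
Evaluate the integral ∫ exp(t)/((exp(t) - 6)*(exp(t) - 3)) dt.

Let u = e^t, du = e^t dt.
The integral becomes ∫ du/((u-3)(u-6)); decompose into partial fractions.

log(exp(t) - 6)/3 - log(exp(t) - 3)/3 + C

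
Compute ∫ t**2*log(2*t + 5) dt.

Use integration by parts with u = log(2*t + 5), dv = t**2 dt.
Then du = 2/(2*t + 5) dt and v = t**3/3.

t**3*log(2*t + 5)/3 - t**3/9 + 5*t**2/12 - 25*t/12 + 125*log(2*t + 5)/24 + C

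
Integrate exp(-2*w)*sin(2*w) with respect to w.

-exp(-2*w)*sin(2*w)/4 - exp(-2*w)*cos(2*w)/4 + C

Let I denote the integral. Integrate by parts with u = sin(2*w), dv = exp(-2*w) dw, so v = -exp(-2*w)/2: I = -exp(-2*w)*sin(2*w)/2 + ∫ exp(-2*w)*cos(2*w) dw.
Apply parts again with u = cos(2*w), dv = exp(-2*w) dw: ∫ exp(-2*w)*cos(2*w) dw = -exp(-2*w)*cos(2*w)/2 − I. Substituting back brings back I: I = -exp(-2*w)*sin(2*w)/2 - exp(-2*w)*cos(2*w)/2 − I.
Solving for I: (1 + 1)·I equals the remaining terms, so I = (1/2)·(-exp(-2*w)*sin(2*w)/2 - exp(-2*w)*cos(2*w)/2).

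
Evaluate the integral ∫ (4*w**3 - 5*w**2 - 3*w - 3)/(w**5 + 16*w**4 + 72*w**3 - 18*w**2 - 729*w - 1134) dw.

17*log(w - 3)/1080 - 785*log(w + 3)/288 + 343*log(w + 6)/27 - 1599*log(w + 7)/160 - 49/(24*w + 72) + C

Factor the denominator: (w - 3)*(w + 3)**2*(w + 6)*(w + 7).
Partial-fraction decomposition: -1599/(160*(w + 7)) + 343/(27*(w + 6)) - 785/(288*(w + 3)) + 49/(24*(w + 3)**2) + 17/(1080*(w - 3)).
Integrate each term; A/(w−a) gives A·log|w−a|; A/(w−a)² gives −A/(w−a).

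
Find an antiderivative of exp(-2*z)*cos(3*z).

3*exp(-2*z)*sin(3*z)/13 - 2*exp(-2*z)*cos(3*z)/13 + C

Let I denote the integral. Integrate by parts with u = cos(3*z), dv = exp(-2*z) dz, so v = -exp(-2*z)/2: I = -exp(-2*z)*cos(3*z)/2 − (3/2)·∫ exp(-2*z)*sin(3*z) dz.
Apply parts again with u = sin(3*z), dv = exp(-2*z) dz: ∫ exp(-2*z)*sin(3*z) dz = -exp(-2*z)*sin(3*z)/2 + (3/2)·I. Substituting back brings back I: I = 3*exp(-2*z)*sin(3*z)/4 - exp(-2*z)*cos(3*z)/2 − (9/4)·I.
Solving for I: (1 + 9/4)·I equals the remaining terms, so I = (4/13)·(3*exp(-2*z)*sin(3*z)/4 - exp(-2*z)*cos(3*z)/2).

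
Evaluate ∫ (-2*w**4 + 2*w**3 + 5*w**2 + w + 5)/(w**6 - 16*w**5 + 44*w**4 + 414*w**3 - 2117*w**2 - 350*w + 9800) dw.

57139*log(w - 7)/23328 - 173*log(w - 5)/56 + 295*log(w - 4)/486 - 25*log(w + 2)/10206 + 275*log(w + 5)/7776 + 3859/(648*w - 4536) + C

Factor the denominator: (w - 7)**2*(w - 5)*(w - 4)*(w + 2)*(w + 5).
Partial-fraction decomposition: 275/(7776*(w + 5)) - 25/(10206*(w + 2)) + 295/(486*(w - 4)) - 173/(56*(w - 5)) + 57139/(23328*(w - 7)) - 3859/(648*(w - 7)**2).
Integrate each term; A/(w−a) gives A·log|w−a|; A/(w−a)² gives −A/(w−a).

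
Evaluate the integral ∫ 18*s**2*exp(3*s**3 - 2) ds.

Let u = 3*s**3 - 2, so du = (9*s**2) ds.
Rewriting, the integral becomes 2·∫ e^u du = 2·e^u.
Substituting back, u = 3*s**3 - 2.

2*exp(3*s**3 - 2) + C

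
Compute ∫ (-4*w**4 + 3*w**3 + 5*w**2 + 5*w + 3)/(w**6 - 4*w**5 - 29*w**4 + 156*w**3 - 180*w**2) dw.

-19*log(w)/450 - 986*log(w - 5)/825 + 10*log(w - 3)/9 - 7*log(w - 2)/96 + 631*log(w + 6)/3168 + 1/(60*w) + C

Factor the denominator: w**2*(w - 5)*(w - 3)*(w - 2)*(w + 6).
Partial-fraction decomposition: 631/(3168*(w + 6)) - 7/(96*(w - 2)) + 10/(9*(w - 3)) - 986/(825*(w - 5)) - 19/(450*w) - 1/(60*w**2).
Integrate each term; A/(w−a) gives A·log|w−a|; A/(w−a)² gives −A/(w−a).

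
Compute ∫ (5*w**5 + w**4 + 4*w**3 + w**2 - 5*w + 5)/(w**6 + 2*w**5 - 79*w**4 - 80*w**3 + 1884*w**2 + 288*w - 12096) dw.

Factor the denominator: (w - 6)*(w - 4)**2*(w + 3)*(w + 6)*(w + 7).
Partial-fraction decomposition: 82917/(6292*(w + 7)) - 38377/(3600*(w + 6)) + 1213/(5292*(w + 3)) - 2998147/(592900*(w - 4)) - 5633/(1540*(w - 4)**2) + 41051/(5616*(w - 6)).
Integrate each term; A/(w−a) gives A·log|w−a|; A/(w−a)² gives −A/(w−a).

41051*log(w - 6)/5616 - 2998147*log(w - 4)/592900 + 1213*log(w + 3)/5292 - 38377*log(w + 6)/3600 + 82917*log(w + 7)/6292 + 5633/(1540*w - 6160) + C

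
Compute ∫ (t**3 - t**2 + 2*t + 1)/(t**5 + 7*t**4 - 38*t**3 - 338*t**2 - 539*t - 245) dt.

Factor the denominator: (t - 7)*(t + 1)**2*(t + 5)*(t + 7).
Partial-fraction decomposition: -45/(112*(t + 7)) + 53/(128*(t + 5)) - 21/(512*(t + 1)) + 1/(64*(t + 1)**2) + 103/(3584*(t - 7)).
Integrate each term; A/(t−a) gives A·log|t−a|; A/(t−a)² gives −A/(t−a).

103*log(t - 7)/3584 - 21*log(t + 1)/512 + 53*log(t + 5)/128 - 45*log(t + 7)/112 - 1/(64*t + 64) + C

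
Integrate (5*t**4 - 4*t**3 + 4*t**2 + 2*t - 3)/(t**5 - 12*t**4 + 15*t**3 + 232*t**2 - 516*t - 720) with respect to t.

Factor the denominator: (t - 6)**2*(t - 5)*(t + 1)*(t + 4).
Partial-fraction decomposition: 1589/(2700*(t + 4)) - 4/(441*(t + 1)) + 1366/(27*(t - 5)) - 226243/(4900*(t - 6)) + 5769/(70*(t - 6)**2).
Integrate each term; A/(t−a) gives A·log|t−a|; A/(t−a)² gives −A/(t−a).

-226243*log(t - 6)/4900 + 1366*log(t - 5)/27 - 4*log(t + 1)/441 + 1589*log(t + 4)/2700 - 5769/(70*t - 420) + C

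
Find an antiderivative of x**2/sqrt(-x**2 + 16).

-x*sqrt(-x**2 + 16)/2 + 8*asin(x/4) + C

Substitute x = 4·sin(θ), so dx = 4·cos(θ) dθ and the radical becomes sqrt(-x**2 + 16) = 4·cos(θ) by the Pythagorean identity.
Integrate the resulting trig expression in θ, then back-substitute θ = asin(x/4), sin(θ) = x/4, cos(θ) = sqrt(-x**2 + 16)/4 (absorbing any constant into C).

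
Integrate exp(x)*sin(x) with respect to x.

Let I denote the integral. Integrate by parts with u = sin(x), dv = exp(x) dx, so v = exp(x): I = exp(x)*sin(x) − ∫ exp(x)*cos(x) dx.
Apply parts again with u = cos(x), dv = exp(x) dx: ∫ exp(x)*cos(x) dx = exp(x)*cos(x) + I. Substituting back brings back I: I = exp(x)*sin(x) - exp(x)*cos(x) − I.
Solving for I: (1 + 1)·I equals the remaining terms, so I = (1/2)·(exp(x)*sin(x) - exp(x)*cos(x)).

exp(x)*sin(x)/2 - exp(x)*cos(x)/2 + C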